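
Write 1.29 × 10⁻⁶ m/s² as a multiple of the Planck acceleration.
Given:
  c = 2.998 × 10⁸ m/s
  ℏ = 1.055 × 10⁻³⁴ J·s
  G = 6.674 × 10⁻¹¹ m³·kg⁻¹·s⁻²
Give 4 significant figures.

2.320 × 10⁻⁵⁸

Planck acceleration: a_P = √(c⁷/(ℏG)) = 5.560 × 10⁵¹ m/s².
1.29 × 10⁻⁶ / 5.560 × 10⁵¹ = 2.320 × 10⁻⁵⁸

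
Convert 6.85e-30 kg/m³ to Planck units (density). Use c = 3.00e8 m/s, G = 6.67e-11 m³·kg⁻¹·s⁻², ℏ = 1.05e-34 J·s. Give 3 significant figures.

1.32e-126

Planck density: ρ_P = c⁵/(ℏG²) = 5.20e96 kg/m³.
6.85e-30 / 5.20e96 = 1.32e-126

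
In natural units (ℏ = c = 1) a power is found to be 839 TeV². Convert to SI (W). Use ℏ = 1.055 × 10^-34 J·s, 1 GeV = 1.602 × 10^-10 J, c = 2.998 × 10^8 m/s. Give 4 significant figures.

2.041 × 10^23 W

Power is [E]/[T] = [E]²/ℏ.
1 GeV² → 1/ℏ × (1 GeV in J)² = 2.433 × 10^14 W.
Convert the energy scale: 839 TeV² = 8.39 × 10^8 GeV².
Result: 8.39 × 10^8 × 2.433 × 10^14 = 2.041 × 10^23 W.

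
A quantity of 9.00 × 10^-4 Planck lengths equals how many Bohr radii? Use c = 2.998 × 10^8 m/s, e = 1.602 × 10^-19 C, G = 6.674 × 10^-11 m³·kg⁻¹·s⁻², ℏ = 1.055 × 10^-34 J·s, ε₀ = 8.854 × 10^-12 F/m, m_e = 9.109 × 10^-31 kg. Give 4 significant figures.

Planck length: ℓ_P = √(ℏG/c³) = 1.616 × 10^-35 m
Bohr radius: a₀ = 4πε₀ℏ²/(m_e e²) = 5.297 × 10^-11 m
9.00 × 10^-4 × 1.616 × 10^-35 / 5.297 × 10^-11 = 2.746 × 10^-28

2.746 × 10^-28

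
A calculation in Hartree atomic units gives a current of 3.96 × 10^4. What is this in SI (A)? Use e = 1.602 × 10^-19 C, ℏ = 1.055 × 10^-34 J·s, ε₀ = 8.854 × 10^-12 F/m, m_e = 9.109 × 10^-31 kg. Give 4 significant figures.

261.8 A

One atomic unit of electric current: I_au = e E_h/ℏ = m_e e⁵/((4πε₀)²ℏ³) = 6.612 × 10^-3 A.
3.96 × 10^4 × 6.612 × 10^-3 A = 261.8 A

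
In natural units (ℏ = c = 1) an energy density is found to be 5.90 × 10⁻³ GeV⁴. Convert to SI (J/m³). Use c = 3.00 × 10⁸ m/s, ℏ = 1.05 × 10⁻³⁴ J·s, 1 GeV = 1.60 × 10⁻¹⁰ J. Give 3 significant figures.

1.24 × 10³⁵ J/m³

[E]/[L]³ = [E]⁴/(ℏc)³; restore (ℏc)⁻³.
1 GeV⁴ → 1/(ℏc)³ × (1 GeV in J)⁴ = 2.10 × 10³⁷ J/m³.
Result: 5.90 × 10⁻³ × 2.10 × 10³⁷ = 1.24 × 10³⁵ J/m³.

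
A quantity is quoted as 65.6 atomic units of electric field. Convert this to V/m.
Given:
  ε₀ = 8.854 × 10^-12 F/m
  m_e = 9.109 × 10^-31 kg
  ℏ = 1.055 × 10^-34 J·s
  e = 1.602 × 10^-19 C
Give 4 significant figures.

One atomic unit of electric field: E_au = E_h/(e a₀) = m_e²e⁵/((4πε₀)³ℏ⁴) = 5.131 × 10^11 V/m.
65.6 × 5.131 × 10^11 V/m = 3.366 × 10^13 V/m

3.366 × 10^13 V/m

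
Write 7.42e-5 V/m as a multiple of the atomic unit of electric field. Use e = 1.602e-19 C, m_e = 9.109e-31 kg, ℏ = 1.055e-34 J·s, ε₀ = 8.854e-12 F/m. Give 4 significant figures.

1.446e-16

atomic unit of electric field: E_au = E_h/(e a₀) = m_e²e⁵/((4πε₀)³ℏ⁴) = 5.131e11 V/m.
7.42e-5 / 5.131e11 = 1.446e-16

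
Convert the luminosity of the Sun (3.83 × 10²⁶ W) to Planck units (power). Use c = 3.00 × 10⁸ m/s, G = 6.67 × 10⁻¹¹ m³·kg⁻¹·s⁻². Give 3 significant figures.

1.05 × 10⁻²⁶

Planck power: P_P = c⁵/G = 3.64 × 10⁵² W.
3.83 × 10²⁶ / 3.64 × 10⁵² = 1.05 × 10⁻²⁶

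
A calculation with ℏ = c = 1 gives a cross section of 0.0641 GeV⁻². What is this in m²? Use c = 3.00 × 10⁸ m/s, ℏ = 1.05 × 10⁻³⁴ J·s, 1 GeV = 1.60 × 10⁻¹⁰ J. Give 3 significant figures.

2.48 × 10⁻³³ m²

Area is [L]² = [E]⁻²·(ℏc)²; restore (ℏc)².
1 GeV⁻² → (ℏc)² × (1 GeV in J)⁻² = 3.88 × 10⁻³² m².
Result: 0.0641 × 3.88 × 10⁻³² = 2.48 × 10⁻³³ m².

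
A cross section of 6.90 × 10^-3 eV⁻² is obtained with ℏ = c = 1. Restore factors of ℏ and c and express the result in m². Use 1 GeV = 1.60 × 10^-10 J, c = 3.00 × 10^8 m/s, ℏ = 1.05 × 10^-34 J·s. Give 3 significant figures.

2.67 × 10^-16 m²

Area is [L]² = [E]⁻²·(ℏc)²; restore (ℏc)².
1 GeV⁻² → (ℏc)² × (1 GeV in J)⁻² = 3.88 × 10^-32 m².
Convert the energy scale: 6.90 × 10^-3 eV⁻² = 6.90 × 10^15 GeV⁻².
Result: 6.90 × 10^15 × 3.88 × 10^-32 = 2.67 × 10^-16 m².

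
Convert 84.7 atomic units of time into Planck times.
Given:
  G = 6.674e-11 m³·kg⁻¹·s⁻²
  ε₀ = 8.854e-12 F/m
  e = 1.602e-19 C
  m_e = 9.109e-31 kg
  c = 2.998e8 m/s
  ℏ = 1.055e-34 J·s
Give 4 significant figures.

3.806e28

atomic unit of time: τ_au = (4πε₀)²ℏ³/(m_e e⁴) = 2.423e-17 s
Planck time: t_P = √(ℏG/c⁵) = 5.392e-44 s
84.7 × 2.423e-17 / 5.392e-44 = 3.806e28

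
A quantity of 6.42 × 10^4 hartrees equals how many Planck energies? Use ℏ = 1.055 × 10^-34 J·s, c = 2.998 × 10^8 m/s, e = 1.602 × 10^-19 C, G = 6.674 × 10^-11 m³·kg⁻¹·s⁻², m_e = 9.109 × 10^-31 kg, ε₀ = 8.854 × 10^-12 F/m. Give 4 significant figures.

hartree: E_h = m_e e⁴/(4πε₀ℏ)² = 4.354 × 10^-18 J
Planck energy: E_P = √(ℏc⁵/G) = 1.957 × 10^9 J
6.42 × 10^4 × 4.354 × 10^-18 / 1.957 × 10^9 = 1.429 × 10^-22

1.429 × 10^-22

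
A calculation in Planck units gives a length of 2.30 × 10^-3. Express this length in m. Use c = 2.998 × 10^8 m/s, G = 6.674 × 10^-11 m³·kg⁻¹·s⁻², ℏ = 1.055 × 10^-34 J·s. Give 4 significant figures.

3.718 × 10^-38 m

One Planck length: ℓ_P = √(ℏG/c³) = 1.616 × 10^-35 m.
2.30 × 10^-3 × 1.616 × 10^-35 m = 3.718 × 10^-38 m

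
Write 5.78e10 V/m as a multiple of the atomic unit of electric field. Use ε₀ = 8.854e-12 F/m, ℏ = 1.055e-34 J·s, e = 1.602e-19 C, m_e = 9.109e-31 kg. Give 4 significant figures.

atomic unit of electric field: E_au = E_h/(e a₀) = m_e²e⁵/((4πε₀)³ℏ⁴) = 5.131e11 V/m.
5.78e10 / 5.131e11 = 0.1127

0.1127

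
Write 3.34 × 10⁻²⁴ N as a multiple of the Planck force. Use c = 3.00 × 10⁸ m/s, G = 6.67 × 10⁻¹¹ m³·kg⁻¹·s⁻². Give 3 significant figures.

Planck force: F_P = c⁴/G = 1.21 × 10⁴⁴ N.
3.34 × 10⁻²⁴ / 1.21 × 10⁴⁴ = 2.75 × 10⁻⁶⁸

2.75 × 10⁻⁶⁸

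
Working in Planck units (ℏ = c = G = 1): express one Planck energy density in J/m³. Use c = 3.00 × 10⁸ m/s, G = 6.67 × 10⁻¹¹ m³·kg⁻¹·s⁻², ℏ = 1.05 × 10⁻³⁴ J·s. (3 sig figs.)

4.68 × 10¹¹³ J/m³

The unique combination of the constants set to 1 with dimensions of energy density is u_P = c⁷/(ℏG²).
  = 2.19 × 10⁵⁹ / 4.67 × 10⁻⁵⁵
  = 4.68 × 10¹¹³ J/m³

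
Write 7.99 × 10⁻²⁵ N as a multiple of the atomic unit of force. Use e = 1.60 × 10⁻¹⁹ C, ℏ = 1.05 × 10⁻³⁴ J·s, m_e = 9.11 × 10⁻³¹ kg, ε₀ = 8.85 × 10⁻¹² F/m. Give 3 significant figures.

atomic unit of force: F_au = E_h/a₀ = m_e²e⁶/((4πε₀)³ℏ⁴) = 8.33 × 10⁻⁸ N.
7.99 × 10⁻²⁵ / 8.33 × 10⁻⁸ = 9.59 × 10⁻¹⁸

9.59 × 10⁻¹⁸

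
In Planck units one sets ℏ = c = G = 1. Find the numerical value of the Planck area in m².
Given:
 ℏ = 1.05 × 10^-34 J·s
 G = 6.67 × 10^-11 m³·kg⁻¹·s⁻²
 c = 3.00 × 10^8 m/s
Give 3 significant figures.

2.59 × 10^-70 m²

A_P = ℏG/c³
  = 7.00 × 10^-45 / 2.70 × 10^25
  = 2.59 × 10^-70 m²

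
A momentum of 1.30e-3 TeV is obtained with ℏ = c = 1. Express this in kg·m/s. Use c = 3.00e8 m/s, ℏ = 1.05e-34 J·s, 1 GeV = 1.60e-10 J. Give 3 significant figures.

6.93e-19 kg·m/s

Momentum is [E]/c; divide by c.
1 GeV → 1/c × (1 GeV in J) = 5.33e-19 kg·m/s.
Convert the energy scale: 1.30e-3 TeV = 1.30 GeV.
Result: 1.30 × 5.33e-19 = 6.93e-19 kg·m/s.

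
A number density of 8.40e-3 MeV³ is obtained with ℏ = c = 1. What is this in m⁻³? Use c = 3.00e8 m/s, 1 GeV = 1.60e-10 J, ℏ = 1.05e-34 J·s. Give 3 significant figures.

1.10e36 m⁻³

Number density is [L]⁻³ = [E]³/(ℏc)³.
1 GeV³ → 1/(ℏc)³ × (1 GeV in J)³ = 1.31e47 m⁻³.
Convert the energy scale: 8.40e-3 MeV³ = 8.40e-12 GeV³.
Result: 8.40e-12 × 1.31e47 = 1.10e36 m⁻³.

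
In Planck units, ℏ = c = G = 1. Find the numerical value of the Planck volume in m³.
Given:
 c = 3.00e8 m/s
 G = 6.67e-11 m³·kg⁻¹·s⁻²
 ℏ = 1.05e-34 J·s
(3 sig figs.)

4.18e-105 m³

From ℏ = c = G = 1 the volume scale is V_P = (ℏG/c³)^(3/2).
  = √(1.75e-209)
  = 4.18e-105 m³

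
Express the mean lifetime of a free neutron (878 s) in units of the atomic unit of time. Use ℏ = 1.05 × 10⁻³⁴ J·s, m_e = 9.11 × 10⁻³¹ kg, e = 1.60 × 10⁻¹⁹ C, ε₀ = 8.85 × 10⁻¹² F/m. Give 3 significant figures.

atomic unit of time: τ_au = (4πε₀)²ℏ³/(m_e e⁴) = 2.40 × 10⁻¹⁷ s.
878 / 2.40 × 10⁻¹⁷ = 3.66 × 10¹⁹

3.66 × 10¹⁹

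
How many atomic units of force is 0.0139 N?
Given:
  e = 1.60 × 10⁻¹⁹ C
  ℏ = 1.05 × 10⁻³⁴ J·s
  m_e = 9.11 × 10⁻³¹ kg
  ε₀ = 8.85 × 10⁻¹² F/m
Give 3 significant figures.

atomic unit of force: F_au = E_h/a₀ = m_e²e⁶/((4πε₀)³ℏ⁴) = 8.33 × 10⁻⁸ N.
0.0139 / 8.33 × 10⁻⁸ = 1.67 × 10⁵

1.67 × 10⁵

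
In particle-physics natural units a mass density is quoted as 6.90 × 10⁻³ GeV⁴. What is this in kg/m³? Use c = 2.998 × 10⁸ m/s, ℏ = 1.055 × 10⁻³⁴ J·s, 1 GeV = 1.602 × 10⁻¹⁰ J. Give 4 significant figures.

1.598 × 10¹⁸ kg/m³

Mass density is [E]/(c²[L]³) = [E]⁴/(ℏ³c⁵).
1 GeV⁴ → 1/(ℏ³c⁵) × (1 GeV in J)⁴ = 2.316 × 10²⁰ kg/m³.
Result: 6.90 × 10⁻³ × 2.316 × 10²⁰ = 1.598 × 10¹⁸ kg/m³.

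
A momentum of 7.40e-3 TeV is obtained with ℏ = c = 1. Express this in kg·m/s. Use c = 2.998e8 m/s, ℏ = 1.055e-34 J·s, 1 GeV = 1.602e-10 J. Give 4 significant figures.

3.954e-18 kg·m/s

Momentum is [E]/c; divide by c.
1 GeV → 1/c × (1 GeV in J) = 5.344e-19 kg·m/s.
Convert the energy scale: 7.40e-3 TeV = 7.40 GeV.
Result: 7.40 × 5.344e-19 = 3.954e-18 kg·m/s.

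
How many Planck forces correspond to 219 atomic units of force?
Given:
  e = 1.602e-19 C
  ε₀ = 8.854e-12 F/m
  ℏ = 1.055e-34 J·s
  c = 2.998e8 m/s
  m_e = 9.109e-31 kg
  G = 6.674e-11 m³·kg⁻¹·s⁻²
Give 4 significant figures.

atomic unit of force: F_au = E_h/a₀ = m_e²e⁶/((4πε₀)³ℏ⁴) = 8.220e-8 N
Planck force: F_P = c⁴/G = 1.210e44 N
219 × 8.220e-8 / 1.210e44 = 1.487e-49

1.487e-49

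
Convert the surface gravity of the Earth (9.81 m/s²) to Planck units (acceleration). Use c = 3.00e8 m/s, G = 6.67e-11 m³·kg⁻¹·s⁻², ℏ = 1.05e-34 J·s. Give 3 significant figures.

1.76e-51

Planck acceleration: a_P = √(c⁷/(ℏG)) = 5.59e51 m/s².
9.81 / 5.59e51 = 1.76e-51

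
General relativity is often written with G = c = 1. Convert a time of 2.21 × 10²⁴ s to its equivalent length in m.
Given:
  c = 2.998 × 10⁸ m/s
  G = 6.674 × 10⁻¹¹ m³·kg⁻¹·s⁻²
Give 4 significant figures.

Time → length via c.
2.21 × 10²⁴ s × (c) = 6.626 × 10³² m

6.626 × 10³² m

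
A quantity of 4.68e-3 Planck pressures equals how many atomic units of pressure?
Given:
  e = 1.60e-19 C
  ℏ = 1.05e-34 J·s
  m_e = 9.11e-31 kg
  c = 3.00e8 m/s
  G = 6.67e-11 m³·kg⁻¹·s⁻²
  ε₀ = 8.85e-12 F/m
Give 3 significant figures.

Planck pressure: p_P = c⁷/(ℏG²) = 4.68e113 Pa
atomic unit of pressure: P_au = E_h/a₀³ = m_e⁴e¹⁰/((4πε₀)⁵ℏ⁸) = 3.01e13 Pa
4.68e-3 × 4.68e113 / 3.01e13 = 7.27e97

7.27e97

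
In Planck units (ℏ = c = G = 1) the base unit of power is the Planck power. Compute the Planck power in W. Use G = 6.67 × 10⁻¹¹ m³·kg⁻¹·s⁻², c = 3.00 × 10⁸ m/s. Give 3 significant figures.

P_P = c⁵/G
  = 2.43 × 10⁴² / 6.67 × 10⁻¹¹
  = 3.64 × 10⁵² W

3.64 × 10⁵² W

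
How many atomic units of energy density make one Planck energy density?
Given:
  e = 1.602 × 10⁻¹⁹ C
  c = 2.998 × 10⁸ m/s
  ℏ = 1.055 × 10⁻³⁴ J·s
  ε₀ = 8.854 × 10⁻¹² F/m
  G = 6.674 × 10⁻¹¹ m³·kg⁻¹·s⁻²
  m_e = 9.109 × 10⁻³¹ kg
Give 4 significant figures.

1.581 × 10¹⁰⁰

Planck energy density: u_P = c⁷/(ℏG²) = 4.632 × 10¹¹³ J/m³
atomic unit of energy density: u_au = E_h/a₀³ = m_e⁴e¹⁰/((4πε₀)⁵ℏ⁸) = 2.929 × 10¹³ J/m³
ratio = 4.632 × 10¹¹³ / 2.929 × 10¹³ = 1.581 × 10¹⁰⁰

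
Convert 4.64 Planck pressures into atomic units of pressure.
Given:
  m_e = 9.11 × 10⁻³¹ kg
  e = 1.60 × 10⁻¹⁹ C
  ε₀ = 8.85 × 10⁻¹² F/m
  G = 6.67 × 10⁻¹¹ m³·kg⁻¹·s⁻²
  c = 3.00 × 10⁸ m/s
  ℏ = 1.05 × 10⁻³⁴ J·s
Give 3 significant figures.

Planck pressure: p_P = c⁷/(ℏG²) = 4.68 × 10¹¹³ Pa
atomic unit of pressure: P_au = E_h/a₀³ = m_e⁴e¹⁰/((4πε₀)⁵ℏ⁸) = 3.01 × 10¹³ Pa
4.64 × 4.68 × 10¹¹³ / 3.01 × 10¹³ = 7.21 × 10¹⁰⁰

7.21 × 10¹⁰⁰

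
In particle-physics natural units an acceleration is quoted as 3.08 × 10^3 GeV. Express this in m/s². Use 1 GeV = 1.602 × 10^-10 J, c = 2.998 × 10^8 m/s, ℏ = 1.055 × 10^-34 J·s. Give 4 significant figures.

Acceleration is [L]/[T]² = c·[E]/ℏ.
1 GeV → c/ℏ × (1 GeV in J) = 4.552 × 10^32 m/s².
Result: 3.08 × 10^3 × 4.552 × 10^32 = 1.402 × 10^36 m/s².

1.402 × 10^36 m/s²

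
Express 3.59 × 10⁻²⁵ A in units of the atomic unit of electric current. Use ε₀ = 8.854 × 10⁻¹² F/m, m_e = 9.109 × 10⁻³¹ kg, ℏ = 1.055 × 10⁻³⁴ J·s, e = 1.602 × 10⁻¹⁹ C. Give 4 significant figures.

5.430 × 10⁻²³

atomic unit of electric current: I_au = e E_h/ℏ = m_e e⁵/((4πε₀)²ℏ³) = 6.612 × 10⁻³ A.
3.59 × 10⁻²⁵ / 6.612 × 10⁻³ = 5.430 × 10⁻²³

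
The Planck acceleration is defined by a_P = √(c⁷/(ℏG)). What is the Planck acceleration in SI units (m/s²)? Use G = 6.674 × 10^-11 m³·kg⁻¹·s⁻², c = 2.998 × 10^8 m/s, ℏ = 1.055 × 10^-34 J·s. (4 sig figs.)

a_P = √(c⁷/(ℏG))
  = √(3.092 × 10^103)
  = 5.560 × 10^51 m/s²

5.560 × 10^51 m/s²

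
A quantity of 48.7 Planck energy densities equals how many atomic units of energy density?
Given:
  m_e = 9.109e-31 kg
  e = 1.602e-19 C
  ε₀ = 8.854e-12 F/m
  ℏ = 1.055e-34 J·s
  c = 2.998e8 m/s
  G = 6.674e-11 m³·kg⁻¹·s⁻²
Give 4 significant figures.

7.702e101

Planck energy density: u_P = c⁷/(ℏG²) = 4.632e113 J/m³
atomic unit of energy density: u_au = E_h/a₀³ = m_e⁴e¹⁰/((4πε₀)⁵ℏ⁸) = 2.929e13 J/m³
48.7 × 4.632e113 / 2.929e13 = 7.702e101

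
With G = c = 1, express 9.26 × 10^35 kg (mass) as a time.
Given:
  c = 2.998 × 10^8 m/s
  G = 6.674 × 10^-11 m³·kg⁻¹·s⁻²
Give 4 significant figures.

2.294 s

Mass → time via G/c³.
9.26 × 10^35 kg × (G/c³) = 2.294 s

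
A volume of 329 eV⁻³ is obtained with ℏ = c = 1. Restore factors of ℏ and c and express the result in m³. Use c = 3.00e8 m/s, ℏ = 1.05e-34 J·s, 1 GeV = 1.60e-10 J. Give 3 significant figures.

2.51e-18 m³

Volume is [L]³ = [E]⁻³·(ℏc)³.
1 GeV⁻³ → (ℏc)³ × (1 GeV in J)⁻³ = 7.63e-48 m³.
Convert the energy scale: 329 eV⁻³ = 3.29e29 GeV⁻³.
Result: 3.29e29 × 7.63e-48 = 2.51e-18 m³.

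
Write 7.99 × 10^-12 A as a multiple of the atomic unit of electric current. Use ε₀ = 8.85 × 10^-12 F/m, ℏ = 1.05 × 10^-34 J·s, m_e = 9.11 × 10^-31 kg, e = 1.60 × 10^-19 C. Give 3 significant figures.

atomic unit of electric current: I_au = e E_h/ℏ = m_e e⁵/((4πε₀)²ℏ³) = 6.67 × 10^-3 A.
7.99 × 10^-12 / 6.67 × 10^-3 = 1.20 × 10^-9

1.20 × 10^-9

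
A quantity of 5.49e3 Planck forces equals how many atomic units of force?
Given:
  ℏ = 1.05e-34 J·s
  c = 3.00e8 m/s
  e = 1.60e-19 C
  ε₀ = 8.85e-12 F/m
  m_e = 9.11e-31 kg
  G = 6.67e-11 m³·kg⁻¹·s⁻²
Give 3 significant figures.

Planck force: F_P = c⁴/G = 1.21e44 N
atomic unit of force: F_au = E_h/a₀ = m_e²e⁶/((4πε₀)³ℏ⁴) = 8.33e-8 N
5.49e3 × 1.21e44 / 8.33e-8 = 8.01e54

8.01e54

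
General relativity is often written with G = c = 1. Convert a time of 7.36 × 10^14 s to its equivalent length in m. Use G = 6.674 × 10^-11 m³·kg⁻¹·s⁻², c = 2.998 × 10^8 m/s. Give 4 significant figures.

2.207 × 10^23 m

Time → length via c.
7.36 × 10^14 s × (c) = 2.207 × 10^23 m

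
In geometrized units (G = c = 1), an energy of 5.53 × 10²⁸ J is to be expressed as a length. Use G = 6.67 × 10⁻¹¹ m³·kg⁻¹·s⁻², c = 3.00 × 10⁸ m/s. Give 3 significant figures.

4.55 × 10⁻¹⁶ m

Energy → length via G/c⁴.
5.53 × 10²⁸ J × (G/c⁴) = 4.55 × 10⁻¹⁶ m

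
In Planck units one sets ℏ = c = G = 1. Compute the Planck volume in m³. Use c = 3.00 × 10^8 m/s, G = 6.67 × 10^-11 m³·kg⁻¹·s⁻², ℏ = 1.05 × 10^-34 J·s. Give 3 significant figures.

4.18 × 10^-105 m³

V_P = (ℏG/c³)^(3/2)
  = √(1.75 × 10^-209)
  = 4.18 × 10^-105 m³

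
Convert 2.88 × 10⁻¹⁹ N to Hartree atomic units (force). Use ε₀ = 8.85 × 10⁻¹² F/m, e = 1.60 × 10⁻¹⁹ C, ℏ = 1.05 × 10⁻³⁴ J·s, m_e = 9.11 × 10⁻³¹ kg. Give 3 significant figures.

atomic unit of force: F_au = E_h/a₀ = m_e²e⁶/((4πε₀)³ℏ⁴) = 8.33 × 10⁻⁸ N.
2.88 × 10⁻¹⁹ / 8.33 × 10⁻⁸ = 3.46 × 10⁻¹²

3.46 × 10⁻¹²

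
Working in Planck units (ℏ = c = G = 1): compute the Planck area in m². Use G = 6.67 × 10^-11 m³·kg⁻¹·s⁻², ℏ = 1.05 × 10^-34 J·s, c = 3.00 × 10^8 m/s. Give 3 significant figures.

2.59 × 10^-70 m²

Dimensional analysis gives A_P = ℏG/c³.
  = 7.00 × 10^-45 / 2.70 × 10^25
  = 2.59 × 10^-70 m²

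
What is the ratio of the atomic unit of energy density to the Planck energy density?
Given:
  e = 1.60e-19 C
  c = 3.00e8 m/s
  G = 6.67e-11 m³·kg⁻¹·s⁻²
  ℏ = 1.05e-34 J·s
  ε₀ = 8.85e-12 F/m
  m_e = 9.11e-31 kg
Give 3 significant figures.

atomic unit of energy density: u_au = E_h/a₀³ = m_e⁴e¹⁰/((4πε₀)⁵ℏ⁸) = 3.01e13 J/m³
Planck energy density: u_P = c⁷/(ℏG²) = 4.68e113 J/m³
ratio = 3.01e13 / 4.68e113 = 6.44e-101

6.44e-101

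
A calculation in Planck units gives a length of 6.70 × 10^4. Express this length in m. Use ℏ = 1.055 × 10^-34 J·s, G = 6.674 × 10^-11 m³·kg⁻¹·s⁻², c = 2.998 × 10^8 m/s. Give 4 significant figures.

One Planck length: ℓ_P = √(ℏG/c³) = 1.616 × 10^-35 m.
6.70 × 10^4 × 1.616 × 10^-35 m = 1.083 × 10^-30 m

1.083 × 10^-30 m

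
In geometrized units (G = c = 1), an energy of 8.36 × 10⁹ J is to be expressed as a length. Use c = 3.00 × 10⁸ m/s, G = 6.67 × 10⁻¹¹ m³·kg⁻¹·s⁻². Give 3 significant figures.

6.88 × 10⁻³⁵ m

Energy → length via G/c⁴.
8.36 × 10⁹ J × (G/c⁴) = 6.88 × 10⁻³⁵ m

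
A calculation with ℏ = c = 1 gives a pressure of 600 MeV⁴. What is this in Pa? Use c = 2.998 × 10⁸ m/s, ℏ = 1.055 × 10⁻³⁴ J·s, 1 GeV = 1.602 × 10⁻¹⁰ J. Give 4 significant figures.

1.249 × 10²⁸ Pa

Pressure is [E]/[L]³ = [E]⁴/(ℏc)³.
1 GeV⁴ → 1/(ℏc)³ × (1 GeV in J)⁴ = 2.082 × 10³⁷ Pa.
Convert the energy scale: 600 MeV⁴ = 6.00 × 10⁻¹⁰ GeV⁴.
Result: 6.00 × 10⁻¹⁰ × 2.082 × 10³⁷ = 1.249 × 10²⁸ Pa.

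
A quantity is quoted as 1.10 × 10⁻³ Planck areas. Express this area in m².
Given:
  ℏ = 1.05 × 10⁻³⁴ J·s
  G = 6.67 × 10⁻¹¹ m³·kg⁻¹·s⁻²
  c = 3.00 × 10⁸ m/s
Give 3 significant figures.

One Planck area: A_P = ℏG/c³ = 2.59 × 10⁻⁷⁰ m².
1.10 × 10⁻³ × 2.59 × 10⁻⁷⁰ m² = 2.85 × 10⁻⁷³ m²

2.85 × 10⁻⁷³ m²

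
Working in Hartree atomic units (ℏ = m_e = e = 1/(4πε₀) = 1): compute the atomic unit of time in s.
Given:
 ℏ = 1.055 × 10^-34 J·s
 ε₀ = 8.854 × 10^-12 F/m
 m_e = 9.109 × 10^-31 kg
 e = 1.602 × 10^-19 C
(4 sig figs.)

2.423 × 10^-17 s

Dimensional analysis gives τ_au = (4πε₀)²ℏ³/(m_e e⁴).
E_h = 4.354 × 10^-18 J
ℏ/E_h = 2.423 × 10^-17 s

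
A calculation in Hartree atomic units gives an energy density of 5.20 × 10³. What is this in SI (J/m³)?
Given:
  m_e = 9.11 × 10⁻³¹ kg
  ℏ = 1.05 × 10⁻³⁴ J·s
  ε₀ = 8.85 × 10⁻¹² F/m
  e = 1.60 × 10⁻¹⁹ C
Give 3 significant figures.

One atomic unit of energy density: u_au = E_h/a₀³ = m_e⁴e¹⁰/((4πε₀)⁵ℏ⁸) = 3.01 × 10¹³ J/m³.
5.20 × 10³ × 3.01 × 10¹³ J/m³ = 1.57 × 10¹⁷ J/m³

1.57 × 10¹⁷ J/m³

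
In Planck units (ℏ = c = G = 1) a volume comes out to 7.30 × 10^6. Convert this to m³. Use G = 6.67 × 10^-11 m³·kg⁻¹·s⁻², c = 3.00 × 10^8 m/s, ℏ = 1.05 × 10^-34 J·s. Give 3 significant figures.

3.05 × 10^-98 m³

One Planck volume: V_P = (ℏG/c³)^(3/2) = 4.18 × 10^-105 m³.
7.30 × 10^6 × 4.18 × 10^-105 m³ = 3.05 × 10^-98 m³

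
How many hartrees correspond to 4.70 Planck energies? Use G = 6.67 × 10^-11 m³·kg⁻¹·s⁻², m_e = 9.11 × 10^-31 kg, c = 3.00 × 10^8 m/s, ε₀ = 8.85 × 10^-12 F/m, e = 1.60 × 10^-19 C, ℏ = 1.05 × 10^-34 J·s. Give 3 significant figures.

2.10 × 10^27

Planck energy: E_P = √(ℏc⁵/G) = 1.96 × 10^9 J
hartree: E_h = m_e e⁴/(4πε₀ℏ)² = 4.38 × 10^-18 J
4.70 × 1.96 × 10^9 / 4.38 × 10^-18 = 2.10 × 10^27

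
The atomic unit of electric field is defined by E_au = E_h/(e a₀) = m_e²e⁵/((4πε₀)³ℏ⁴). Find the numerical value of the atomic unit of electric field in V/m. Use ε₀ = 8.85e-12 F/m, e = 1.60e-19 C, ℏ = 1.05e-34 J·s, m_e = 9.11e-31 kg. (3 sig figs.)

5.20e11 V/m

E_au = E_h/(e a₀) = m_e²e⁵/((4πε₀)³ℏ⁴)
E_h = 4.38e-18 J
a₀ = 5.26e-11 m
E_h/(e·a₀) = 5.20e11 V/m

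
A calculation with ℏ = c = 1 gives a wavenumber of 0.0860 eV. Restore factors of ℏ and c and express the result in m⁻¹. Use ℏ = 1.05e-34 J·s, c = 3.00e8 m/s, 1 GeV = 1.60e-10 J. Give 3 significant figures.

Inverse length is [E]/(ℏc).
1 GeV → 1/(ℏc) × (1 GeV in J) = 5.08e15 m⁻¹.
Convert the energy scale: 0.0860 eV = 8.60e-11 GeV.
Result: 8.60e-11 × 5.08e15 = 4.37e5 m⁻¹.

4.37e5 m⁻¹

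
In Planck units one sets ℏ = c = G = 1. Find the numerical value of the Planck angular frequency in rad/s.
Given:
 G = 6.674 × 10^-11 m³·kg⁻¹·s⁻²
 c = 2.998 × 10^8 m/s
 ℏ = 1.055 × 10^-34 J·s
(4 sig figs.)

1.855 × 10^43 rad/s

ω_P = √(c⁵/(ℏG))
  = √(3.440 × 10^86)
  = 1.855 × 10^43 rad/s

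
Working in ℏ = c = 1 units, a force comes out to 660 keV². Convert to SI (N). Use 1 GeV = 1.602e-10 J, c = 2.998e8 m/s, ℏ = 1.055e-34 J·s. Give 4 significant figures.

5.355e-4 N

Force is [E]/[L] = [E]²/(ℏc); restore (ℏc)⁻¹.
1 GeV² → 1/(ℏc) × (1 GeV in J)² = 8.114e5 N.
Convert the energy scale: 660 keV² = 6.60e-10 GeV².
Result: 6.60e-10 × 8.114e5 = 5.355e-4 N.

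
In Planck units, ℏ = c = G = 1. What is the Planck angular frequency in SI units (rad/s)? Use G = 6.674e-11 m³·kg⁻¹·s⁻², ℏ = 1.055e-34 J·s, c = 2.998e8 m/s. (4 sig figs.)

The unique combination of the constants set to 1 with dimensions of angular frequency is ω_P = √(c⁵/(ℏG)).
  = √(3.440e86)
  = 1.855e43 rad/s

1.855e43 rad/s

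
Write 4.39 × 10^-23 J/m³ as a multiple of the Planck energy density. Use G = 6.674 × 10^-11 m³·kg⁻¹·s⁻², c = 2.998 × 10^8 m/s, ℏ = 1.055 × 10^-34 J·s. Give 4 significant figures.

Planck energy density: u_P = c⁷/(ℏG²) = 4.632 × 10^113 J/m³.
4.39 × 10^-23 / 4.632 × 10^113 = 9.477 × 10^-137

9.477 × 10^-137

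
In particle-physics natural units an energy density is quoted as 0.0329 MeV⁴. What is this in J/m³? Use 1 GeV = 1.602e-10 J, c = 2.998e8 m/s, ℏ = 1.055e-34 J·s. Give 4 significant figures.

6.848e23 J/m³

[E]/[L]³ = [E]⁴/(ℏc)³; restore (ℏc)⁻³.
1 GeV⁴ → 1/(ℏc)³ × (1 GeV in J)⁴ = 2.082e37 J/m³.
Convert the energy scale: 0.0329 MeV⁴ = 3.29e-14 GeV⁴.
Result: 3.29e-14 × 2.082e37 = 6.848e23 J/m³.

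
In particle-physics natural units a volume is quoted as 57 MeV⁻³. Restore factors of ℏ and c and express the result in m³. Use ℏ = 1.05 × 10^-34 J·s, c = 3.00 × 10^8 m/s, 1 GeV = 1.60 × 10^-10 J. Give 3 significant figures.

4.35 × 10^-37 m³

Volume is [L]³ = [E]⁻³·(ℏc)³.
1 GeV⁻³ → (ℏc)³ × (1 GeV in J)⁻³ = 7.63 × 10^-48 m³.
Convert the energy scale: 57 MeV⁻³ = 5.70 × 10^10 GeV⁻³.
Result: 5.70 × 10^10 × 7.63 × 10^-48 = 4.35 × 10^-37 m³.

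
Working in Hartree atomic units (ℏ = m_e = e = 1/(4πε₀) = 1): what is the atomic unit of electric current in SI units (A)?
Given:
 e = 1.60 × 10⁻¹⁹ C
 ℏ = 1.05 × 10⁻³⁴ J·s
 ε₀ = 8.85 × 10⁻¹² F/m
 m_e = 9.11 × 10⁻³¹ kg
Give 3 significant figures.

6.67 × 10⁻³ A

Dimensional analysis gives I_au = e E_h/ℏ = m_e e⁵/((4πε₀)²ℏ³).
E_h = 4.38 × 10⁻¹⁸ J
e·E_h/ℏ = 6.67 × 10⁻³ A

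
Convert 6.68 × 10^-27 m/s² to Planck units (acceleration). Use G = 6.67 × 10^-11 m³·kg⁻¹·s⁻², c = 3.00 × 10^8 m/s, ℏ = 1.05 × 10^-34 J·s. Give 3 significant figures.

1.20 × 10^-78

Planck acceleration: a_P = √(c⁷/(ℏG)) = 5.59 × 10^51 m/s².
6.68 × 10^-27 / 5.59 × 10^51 = 1.20 × 10^-78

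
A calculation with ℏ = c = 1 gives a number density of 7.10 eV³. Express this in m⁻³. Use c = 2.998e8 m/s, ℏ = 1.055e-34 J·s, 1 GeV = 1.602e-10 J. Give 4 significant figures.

Number density is [L]⁻³ = [E]³/(ℏc)³.
1 GeV³ → 1/(ℏc)³ × (1 GeV in J)³ = 1.299e47 m⁻³.
Convert the energy scale: 7.10 eV³ = 7.10e-27 GeV³.
Result: 7.10e-27 × 1.299e47 = 9.226e20 m⁻³.

9.226e20 m⁻³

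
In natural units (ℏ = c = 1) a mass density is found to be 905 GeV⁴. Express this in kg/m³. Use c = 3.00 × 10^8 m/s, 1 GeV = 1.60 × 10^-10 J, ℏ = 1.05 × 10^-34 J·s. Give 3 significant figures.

Mass density is [E]/(c²[L]³) = [E]⁴/(ℏ³c⁵).
1 GeV⁴ → 1/(ℏ³c⁵) × (1 GeV in J)⁴ = 2.33 × 10^20 kg/m³.
Result: 905 × 2.33 × 10^20 = 2.11 × 10^23 kg/m³.

2.11 × 10^23 kg/m³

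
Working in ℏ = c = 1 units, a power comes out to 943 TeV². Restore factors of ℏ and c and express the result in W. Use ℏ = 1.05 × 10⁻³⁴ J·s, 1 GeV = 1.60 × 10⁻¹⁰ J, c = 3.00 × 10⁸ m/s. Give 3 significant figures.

Power is [E]/[T] = [E]²/ℏ.
1 GeV² → 1/ℏ × (1 GeV in J)² = 2.44 × 10¹⁴ W.
Convert the energy scale: 943 TeV² = 9.43 × 10⁸ GeV².
Result: 9.43 × 10⁸ × 2.44 × 10¹⁴ = 2.30 × 10²³ W.

2.30 × 10²³ W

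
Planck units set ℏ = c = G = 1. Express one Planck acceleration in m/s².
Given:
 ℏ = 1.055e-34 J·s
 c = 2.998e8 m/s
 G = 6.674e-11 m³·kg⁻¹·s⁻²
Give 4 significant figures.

5.560e51 m/s²

The unique combination of the constants set to 1 with dimensions of acceleration is a_P = √(c⁷/(ℏG)).
  = √(3.092e103)
  = 5.560e51 m/s²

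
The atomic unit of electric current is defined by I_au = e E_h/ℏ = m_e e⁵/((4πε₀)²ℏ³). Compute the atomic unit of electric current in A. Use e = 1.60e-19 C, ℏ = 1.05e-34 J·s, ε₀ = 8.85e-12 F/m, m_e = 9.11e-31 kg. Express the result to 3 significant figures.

I_au = e E_h/ℏ = m_e e⁵/((4πε₀)²ℏ³)
E_h = 4.38e-18 J
e·E_h/ℏ = 6.67e-3 A

6.67e-3 A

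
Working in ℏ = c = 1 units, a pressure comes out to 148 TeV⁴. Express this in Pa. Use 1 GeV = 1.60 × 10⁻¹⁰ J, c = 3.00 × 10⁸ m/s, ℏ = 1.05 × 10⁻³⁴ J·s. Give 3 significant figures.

3.10 × 10⁵¹ Pa

Pressure is [E]/[L]³ = [E]⁴/(ℏc)³.
1 GeV⁴ → 1/(ℏc)³ × (1 GeV in J)⁴ = 2.10 × 10³⁷ Pa.
Convert the energy scale: 148 TeV⁴ = 1.48 × 10¹⁴ GeV⁴.
Result: 1.48 × 10¹⁴ × 2.10 × 10³⁷ = 3.10 × 10⁵¹ Pa.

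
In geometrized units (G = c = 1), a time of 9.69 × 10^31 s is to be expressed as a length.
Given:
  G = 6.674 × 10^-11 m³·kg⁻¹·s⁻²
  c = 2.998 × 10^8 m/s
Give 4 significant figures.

2.905 × 10^40 m

Time → length via c.
9.69 × 10^31 s × (c) = 2.905 × 10^40 m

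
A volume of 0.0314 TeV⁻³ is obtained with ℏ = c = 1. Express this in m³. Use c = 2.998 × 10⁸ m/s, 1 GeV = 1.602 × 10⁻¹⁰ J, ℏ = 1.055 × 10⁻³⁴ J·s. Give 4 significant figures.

Volume is [L]³ = [E]⁻³·(ℏc)³.
1 GeV⁻³ → (ℏc)³ × (1 GeV in J)⁻³ = 7.696 × 10⁻⁴⁸ m³.
Convert the energy scale: 0.0314 TeV⁻³ = 3.14 × 10⁻¹¹ GeV⁻³.
Result: 3.14 × 10⁻¹¹ × 7.696 × 10⁻⁴⁸ = 2.417 × 10⁻⁵⁸ m³.

2.417 × 10⁻⁵⁸ m³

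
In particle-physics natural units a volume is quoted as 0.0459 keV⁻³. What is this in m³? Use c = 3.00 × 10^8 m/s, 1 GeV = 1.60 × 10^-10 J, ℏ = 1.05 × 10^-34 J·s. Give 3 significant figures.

3.50 × 10^-31 m³

Volume is [L]³ = [E]⁻³·(ℏc)³.
1 GeV⁻³ → (ℏc)³ × (1 GeV in J)⁻³ = 7.63 × 10^-48 m³.
Convert the energy scale: 0.0459 keV⁻³ = 4.59 × 10^16 GeV⁻³.
Result: 4.59 × 10^16 × 7.63 × 10^-48 = 3.50 × 10^-31 m³.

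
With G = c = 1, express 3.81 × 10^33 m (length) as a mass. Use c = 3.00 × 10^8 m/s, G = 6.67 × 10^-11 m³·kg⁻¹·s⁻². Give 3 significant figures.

5.14 × 10^60 kg

Length → mass via c²/G.
3.81 × 10^33 m × (c²/G) = 5.14 × 10^60 kg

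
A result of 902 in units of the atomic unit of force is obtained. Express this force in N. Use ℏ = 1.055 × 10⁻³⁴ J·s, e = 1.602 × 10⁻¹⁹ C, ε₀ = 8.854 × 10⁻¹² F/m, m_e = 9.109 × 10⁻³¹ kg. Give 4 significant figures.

7.414 × 10⁻⁵ N

One atomic unit of force: F_au = E_h/a₀ = m_e²e⁶/((4πε₀)³ℏ⁴) = 8.220 × 10⁻⁸ N.
902 × 8.220 × 10⁻⁸ N = 7.414 × 10⁻⁵ N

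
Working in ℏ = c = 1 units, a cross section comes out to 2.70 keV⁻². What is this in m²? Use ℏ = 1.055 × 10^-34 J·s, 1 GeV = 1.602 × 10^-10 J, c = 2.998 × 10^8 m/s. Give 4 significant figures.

Area is [L]² = [E]⁻²·(ℏc)²; restore (ℏc)².
1 GeV⁻² → (ℏc)² × (1 GeV in J)⁻² = 3.898 × 10^-32 m².
Convert the energy scale: 2.70 keV⁻² = 2.70 × 10^12 GeV⁻².
Result: 2.70 × 10^12 × 3.898 × 10^-32 = 1.052 × 10^-19 m².

1.052 × 10^-19 m²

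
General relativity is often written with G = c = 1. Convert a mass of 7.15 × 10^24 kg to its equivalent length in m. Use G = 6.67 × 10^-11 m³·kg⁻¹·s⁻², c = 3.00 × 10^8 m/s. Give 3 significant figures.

In G = c = 1 units mass has dimensions of length; the conversion factor is G/c².
7.15 × 10^24 kg × (G/c²) = 5.30 × 10^-3 m

5.30 × 10^-3 m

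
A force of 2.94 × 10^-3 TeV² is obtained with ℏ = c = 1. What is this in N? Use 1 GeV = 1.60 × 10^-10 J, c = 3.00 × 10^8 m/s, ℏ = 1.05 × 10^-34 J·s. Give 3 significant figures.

2.39 × 10^9 N

Force is [E]/[L] = [E]²/(ℏc); restore (ℏc)⁻¹.
1 GeV² → 1/(ℏc) × (1 GeV in J)² = 8.13 × 10^5 N.
Convert the energy scale: 2.94 × 10^-3 TeV² = 2.94 × 10^3 GeV².
Result: 2.94 × 10^3 × 8.13 × 10^5 = 2.39 × 10^9 N.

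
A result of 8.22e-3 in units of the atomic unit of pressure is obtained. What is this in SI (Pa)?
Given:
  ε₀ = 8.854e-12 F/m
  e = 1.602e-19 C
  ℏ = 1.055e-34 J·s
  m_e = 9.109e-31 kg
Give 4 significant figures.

2.408e11 Pa

One atomic unit of pressure: P_au = E_h/a₀³ = m_e⁴e¹⁰/((4πε₀)⁵ℏ⁸) = 2.929e13 Pa.
8.22e-3 × 2.929e13 Pa = 2.408e11 Pa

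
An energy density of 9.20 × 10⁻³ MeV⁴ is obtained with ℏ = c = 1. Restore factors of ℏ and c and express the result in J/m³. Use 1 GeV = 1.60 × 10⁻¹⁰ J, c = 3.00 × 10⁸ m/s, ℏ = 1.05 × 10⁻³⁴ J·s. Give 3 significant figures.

1.93 × 10²³ J/m³

[E]/[L]³ = [E]⁴/(ℏc)³; restore (ℏc)⁻³.
1 GeV⁴ → 1/(ℏc)³ × (1 GeV in J)⁴ = 2.10 × 10³⁷ J/m³.
Convert the energy scale: 9.20 × 10⁻³ MeV⁴ = 9.20 × 10⁻¹⁵ GeV⁴.
Result: 9.20 × 10⁻¹⁵ × 2.10 × 10³⁷ = 1.93 × 10²³ J/m³.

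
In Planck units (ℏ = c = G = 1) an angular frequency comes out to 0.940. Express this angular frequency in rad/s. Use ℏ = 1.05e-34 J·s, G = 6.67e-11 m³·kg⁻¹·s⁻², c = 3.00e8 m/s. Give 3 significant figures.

1.75e43 rad/s

One Planck angular frequency: ω_P = √(c⁵/(ℏG)) = 1.86e43 rad/s.
0.940 × 1.86e43 rad/s = 1.75e43 rad/s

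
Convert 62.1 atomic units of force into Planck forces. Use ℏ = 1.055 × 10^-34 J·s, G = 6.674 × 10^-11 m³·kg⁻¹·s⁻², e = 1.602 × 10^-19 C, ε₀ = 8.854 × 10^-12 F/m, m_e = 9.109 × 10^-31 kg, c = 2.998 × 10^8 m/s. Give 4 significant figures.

atomic unit of force: F_au = E_h/a₀ = m_e²e⁶/((4πε₀)³ℏ⁴) = 8.220 × 10^-8 N
Planck force: F_P = c⁴/G = 1.210 × 10^44 N
62.1 × 8.220 × 10^-8 / 1.210 × 10^44 = 4.217 × 10^-50

4.217 × 10^-50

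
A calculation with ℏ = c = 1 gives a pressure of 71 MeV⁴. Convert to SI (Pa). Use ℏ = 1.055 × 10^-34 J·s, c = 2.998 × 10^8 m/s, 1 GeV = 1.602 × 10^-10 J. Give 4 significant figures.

Pressure is [E]/[L]³ = [E]⁴/(ℏc)³.
1 GeV⁴ → 1/(ℏc)³ × (1 GeV in J)⁴ = 2.082 × 10^37 Pa.
Convert the energy scale: 71 MeV⁴ = 7.10 × 10^-11 GeV⁴.
Result: 7.10 × 10^-11 × 2.082 × 10^37 = 1.478 × 10^27 Pa.

1.478 × 10^27 Pa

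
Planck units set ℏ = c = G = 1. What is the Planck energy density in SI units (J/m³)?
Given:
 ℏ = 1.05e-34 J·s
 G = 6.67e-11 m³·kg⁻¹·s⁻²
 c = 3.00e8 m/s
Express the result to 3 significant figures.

4.68e113 J/m³

Dimensional analysis gives u_P = c⁷/(ℏG²).
  = 2.19e59 / 4.67e-55
  = 4.68e113 J/m³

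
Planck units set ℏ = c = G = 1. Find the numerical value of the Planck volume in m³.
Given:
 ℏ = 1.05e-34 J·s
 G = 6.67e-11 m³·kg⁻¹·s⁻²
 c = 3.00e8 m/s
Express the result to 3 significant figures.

4.18e-105 m³

Dimensional analysis gives V_P = (ℏG/c³)^(3/2).
  = √(1.75e-209)
  = 4.18e-105 m³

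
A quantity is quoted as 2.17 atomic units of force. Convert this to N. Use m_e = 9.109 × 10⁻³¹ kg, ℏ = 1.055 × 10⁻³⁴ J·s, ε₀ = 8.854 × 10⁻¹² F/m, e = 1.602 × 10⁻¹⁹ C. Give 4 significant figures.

One atomic unit of force: F_au = E_h/a₀ = m_e²e⁶/((4πε₀)³ℏ⁴) = 8.220 × 10⁻⁸ N.
2.17 × 8.220 × 10⁻⁸ N = 1.784 × 10⁻⁷ N

1.784 × 10⁻⁷ N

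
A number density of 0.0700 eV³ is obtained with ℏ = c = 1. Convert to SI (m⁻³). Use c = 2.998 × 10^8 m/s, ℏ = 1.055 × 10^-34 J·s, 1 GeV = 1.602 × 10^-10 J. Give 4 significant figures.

9.096 × 10^18 m⁻³

Number density is [L]⁻³ = [E]³/(ℏc)³.
1 GeV³ → 1/(ℏc)³ × (1 GeV in J)³ = 1.299 × 10^47 m⁻³.
Convert the energy scale: 0.0700 eV³ = 7.00 × 10^-29 GeV³.
Result: 7.00 × 10^-29 × 1.299 × 10^47 = 9.096 × 10^18 m⁻³.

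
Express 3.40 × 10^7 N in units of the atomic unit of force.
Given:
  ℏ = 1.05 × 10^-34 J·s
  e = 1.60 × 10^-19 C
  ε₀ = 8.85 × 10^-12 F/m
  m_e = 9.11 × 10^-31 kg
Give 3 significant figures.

4.08 × 10^14

atomic unit of force: F_au = E_h/a₀ = m_e²e⁶/((4πε₀)³ℏ⁴) = 8.33 × 10^-8 N.
3.40 × 10^7 / 8.33 × 10^-8 = 4.08 × 10^14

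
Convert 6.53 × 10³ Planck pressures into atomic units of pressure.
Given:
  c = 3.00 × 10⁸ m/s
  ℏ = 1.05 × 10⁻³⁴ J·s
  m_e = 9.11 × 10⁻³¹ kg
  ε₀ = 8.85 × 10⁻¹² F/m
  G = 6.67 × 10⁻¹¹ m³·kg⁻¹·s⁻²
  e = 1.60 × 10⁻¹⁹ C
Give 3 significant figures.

1.01 × 10¹⁰⁴

Planck pressure: p_P = c⁷/(ℏG²) = 4.68 × 10¹¹³ Pa
atomic unit of pressure: P_au = E_h/a₀³ = m_e⁴e¹⁰/((4πε₀)⁵ℏ⁸) = 3.01 × 10¹³ Pa
6.53 × 10³ × 4.68 × 10¹¹³ / 3.01 × 10¹³ = 1.01 × 10¹⁰⁴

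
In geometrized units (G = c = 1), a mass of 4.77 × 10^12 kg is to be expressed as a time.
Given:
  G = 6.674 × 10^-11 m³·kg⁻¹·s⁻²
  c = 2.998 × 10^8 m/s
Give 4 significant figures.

1.181 × 10^-23 s

Mass → time via G/c³.
4.77 × 10^12 kg × (G/c³) = 1.181 × 10^-23 s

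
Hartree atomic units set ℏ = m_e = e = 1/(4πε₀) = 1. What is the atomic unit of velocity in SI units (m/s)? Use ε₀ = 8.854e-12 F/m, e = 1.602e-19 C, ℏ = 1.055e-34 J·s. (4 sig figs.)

The unique combination of the constants set to 1 with dimensions of velocity is v_au = e²/(4πε₀ℏ).
  = 2.566e-38 / 1.174e-44
  = 2.186e6 m/s

2.186e6 m/s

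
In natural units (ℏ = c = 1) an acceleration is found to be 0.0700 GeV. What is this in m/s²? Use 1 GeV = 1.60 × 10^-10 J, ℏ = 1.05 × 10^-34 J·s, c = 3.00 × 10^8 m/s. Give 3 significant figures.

3.20 × 10^31 m/s²

Acceleration is [L]/[T]² = c·[E]/ℏ.
1 GeV → c/ℏ × (1 GeV in J) = 4.57 × 10^32 m/s².
Result: 0.0700 × 4.57 × 10^32 = 3.20 × 10^31 m/s².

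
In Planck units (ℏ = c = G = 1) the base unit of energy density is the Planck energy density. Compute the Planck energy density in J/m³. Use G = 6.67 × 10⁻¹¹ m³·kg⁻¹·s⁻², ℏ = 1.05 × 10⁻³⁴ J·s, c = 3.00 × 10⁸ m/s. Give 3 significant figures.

4.68 × 10¹¹³ J/m³

u_P = c⁷/(ℏG²)
  = 2.19 × 10⁵⁹ / 4.67 × 10⁻⁵⁵
  = 4.68 × 10¹¹³ J/m³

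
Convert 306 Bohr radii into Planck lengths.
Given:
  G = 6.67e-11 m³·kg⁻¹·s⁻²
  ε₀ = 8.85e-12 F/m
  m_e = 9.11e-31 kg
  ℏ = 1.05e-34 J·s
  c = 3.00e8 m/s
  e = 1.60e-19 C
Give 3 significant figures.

Bohr radius: a₀ = 4πε₀ℏ²/(m_e e²) = 5.26e-11 m
Planck length: ℓ_P = √(ℏG/c³) = 1.61e-35 m
306 × 5.26e-11 / 1.61e-35 = 9.99e26

9.99e26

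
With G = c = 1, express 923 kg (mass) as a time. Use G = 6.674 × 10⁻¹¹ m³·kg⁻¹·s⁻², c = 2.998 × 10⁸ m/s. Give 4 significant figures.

2.286 × 10⁻³³ s

Mass → time via G/c³.
923 kg × (G/c³) = 2.286 × 10⁻³³ s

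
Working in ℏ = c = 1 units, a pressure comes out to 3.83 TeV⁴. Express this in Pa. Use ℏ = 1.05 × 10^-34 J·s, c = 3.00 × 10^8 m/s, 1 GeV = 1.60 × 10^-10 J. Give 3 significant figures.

8.03 × 10^49 Pa

Pressure is [E]/[L]³ = [E]⁴/(ℏc)³.
1 GeV⁴ → 1/(ℏc)³ × (1 GeV in J)⁴ = 2.10 × 10^37 Pa.
Convert the energy scale: 3.83 TeV⁴ = 3.83 × 10^12 GeV⁴.
Result: 3.83 × 10^12 × 2.10 × 10^37 = 8.03 × 10^49 Pa.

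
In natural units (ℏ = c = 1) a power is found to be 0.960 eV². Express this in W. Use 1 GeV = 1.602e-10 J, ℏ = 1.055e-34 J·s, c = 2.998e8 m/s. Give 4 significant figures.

2.335e-4 W

Power is [E]/[T] = [E]²/ℏ.
1 GeV² → 1/ℏ × (1 GeV in J)² = 2.433e14 W.
Convert the energy scale: 0.960 eV² = 9.60e-19 GeV².
Result: 9.60e-19 × 2.433e14 = 2.335e-4 W.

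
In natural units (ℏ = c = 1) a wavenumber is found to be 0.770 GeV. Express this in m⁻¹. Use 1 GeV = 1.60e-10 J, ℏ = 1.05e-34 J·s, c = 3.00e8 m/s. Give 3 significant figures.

3.91e15 m⁻¹

Inverse length is [E]/(ℏc).
1 GeV → 1/(ℏc) × (1 GeV in J) = 5.08e15 m⁻¹.
Result: 0.770 × 5.08e15 = 3.91e15 m⁻¹.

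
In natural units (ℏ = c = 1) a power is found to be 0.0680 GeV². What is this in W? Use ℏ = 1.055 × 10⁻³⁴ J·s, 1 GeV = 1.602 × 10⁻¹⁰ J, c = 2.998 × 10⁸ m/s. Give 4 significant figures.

1.654 × 10¹³ W

Power is [E]/[T] = [E]²/ℏ.
1 GeV² → 1/ℏ × (1 GeV in J)² = 2.433 × 10¹⁴ W.
Result: 0.0680 × 2.433 × 10¹⁴ = 1.654 × 10¹³ W.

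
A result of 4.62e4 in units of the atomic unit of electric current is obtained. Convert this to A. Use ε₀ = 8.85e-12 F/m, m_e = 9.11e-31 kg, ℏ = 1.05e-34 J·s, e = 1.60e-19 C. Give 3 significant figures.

308 A

One atomic unit of electric current: I_au = e E_h/ℏ = m_e e⁵/((4πε₀)²ℏ³) = 6.67e-3 A.
4.62e4 × 6.67e-3 A = 308 A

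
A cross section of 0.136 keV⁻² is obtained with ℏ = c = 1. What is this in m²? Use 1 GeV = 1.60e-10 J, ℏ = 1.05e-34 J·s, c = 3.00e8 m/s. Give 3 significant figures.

5.27e-21 m²

Area is [L]² = [E]⁻²·(ℏc)²; restore (ℏc)².
1 GeV⁻² → (ℏc)² × (1 GeV in J)⁻² = 3.88e-32 m².
Convert the energy scale: 0.136 keV⁻² = 1.36e11 GeV⁻².
Result: 1.36e11 × 3.88e-32 = 5.27e-21 m².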